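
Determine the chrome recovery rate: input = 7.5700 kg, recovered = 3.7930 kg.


Formula: Recovery = recovered / input * 100
Substituting: Recovery = 3.7930 / 7.5700 * 100
Result: 50.1057 %


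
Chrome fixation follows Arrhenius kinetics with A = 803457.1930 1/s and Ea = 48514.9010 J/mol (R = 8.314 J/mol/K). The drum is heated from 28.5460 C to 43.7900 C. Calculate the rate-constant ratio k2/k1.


T1 = 28.5460 + 273.15 = 301.6960 K; T2 = 43.7900 + 273.15 = 316.9400 K
k1 = A * exp(-Ea/(R*T1)) = 803457.1930 * exp(-48514.9010/(8.314*301.6960)) = 0.00319853 1/s
k2 = A * exp(-Ea/(R*T2)) = 803457.1930 * exp(-48514.9010/(8.314*316.9400)) = 0.00810905 1/s
k2/k1 = 0.00810905 / 0.00319853 = 2.5352


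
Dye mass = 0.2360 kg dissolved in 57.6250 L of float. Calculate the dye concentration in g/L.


Formula: Conc = dye_mass(kg) / volume(L) * 1000
Substituting: Conc = 0.2360 / 57.6250 * 1000
Result: 4.0954 g/L


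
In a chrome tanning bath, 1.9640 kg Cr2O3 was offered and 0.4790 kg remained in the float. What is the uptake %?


Formula: Uptake = (offered - residual) / offered * 100
Substituting: Uptake = (1.9640 - 0.4790) / 1.9640 * 100
Result: 75.6110 %


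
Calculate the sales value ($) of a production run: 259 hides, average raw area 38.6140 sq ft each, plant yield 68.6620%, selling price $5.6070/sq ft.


Raw_total = N * avg_area = 259 * 38.6140 = 10001.0260 sq ft
Finished = Raw_total * yield / 100 = 10001.0260 * 68.6620 / 100 = 6866.9045 sq ft
Value = Finished * price = 6866.9045 * 5.6070 = 38502.7334 $


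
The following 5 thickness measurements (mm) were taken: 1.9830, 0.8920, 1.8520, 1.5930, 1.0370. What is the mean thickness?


Formula: Average = sum / n
Substituting: Average = 7.3570 / 5
Result: 1.4714 mm


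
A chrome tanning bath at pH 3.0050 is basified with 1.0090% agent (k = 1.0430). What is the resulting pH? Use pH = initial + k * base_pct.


Formula: pH_final = pH_initial + k * base_pct
Substituting: pH_final = 3.0050 + 1.0430 * 1.0090
Result: 4.0574


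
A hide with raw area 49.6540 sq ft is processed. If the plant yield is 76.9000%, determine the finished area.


Formula: finished = raw * yield / 100
Substituting: finished = 49.6540 * 76.9000 / 100
Result: 38.1839 sq ft


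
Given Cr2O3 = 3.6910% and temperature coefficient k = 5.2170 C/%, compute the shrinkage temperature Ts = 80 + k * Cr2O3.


Formula: Ts = 80 + k * Cr2O3
Substituting: Ts = 80 + 5.2170 * 3.6910
Result: 99.2559 C


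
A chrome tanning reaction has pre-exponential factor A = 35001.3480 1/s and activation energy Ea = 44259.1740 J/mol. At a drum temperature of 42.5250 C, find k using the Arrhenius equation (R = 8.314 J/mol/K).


T_K = T_C + 273.15 = 42.5250 + 273.15 = 315.6750 K
exponent = -Ea / (R * T_K) = -44259.1740 / (8.314 * 315.6750) = -16.8637
k = A * exp(exponent) = 35001.3480 * exp(-16.8637) = 0.00166062 1/s


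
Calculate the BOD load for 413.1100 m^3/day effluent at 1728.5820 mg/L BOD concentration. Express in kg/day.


Formula: BOD_load = volume * conc / 1000
Substituting: BOD_load = 413.1100 * 1728.5820 / 1000
Result: 714.0945 kg/day


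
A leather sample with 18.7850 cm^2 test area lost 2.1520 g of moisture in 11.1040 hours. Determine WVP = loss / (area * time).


Formula: WVP = loss / (area * time)
Substituting: WVP = 2.1520 / (18.7850 * 11.1040)
Result: 0.010317 g/(cm^2*hr)


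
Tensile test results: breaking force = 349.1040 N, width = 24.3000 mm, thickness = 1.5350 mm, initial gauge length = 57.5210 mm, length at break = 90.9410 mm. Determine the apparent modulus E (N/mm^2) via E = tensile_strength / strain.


TS = F / (w * t) = 349.1040 / (24.3000 * 1.5350) = 9.3592 N/mm^2
strain = (Lf - L0) / L0 = (90.9410 - 57.5210) / 57.5210 = 0.5810
E = TS / strain = 9.3592 / 0.5810 = 16.1087 N/mm^2


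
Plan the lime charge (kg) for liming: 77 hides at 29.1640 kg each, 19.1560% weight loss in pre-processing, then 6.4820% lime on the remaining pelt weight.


Total_raw = N * avg_wt = 77 * 29.1640 = 2245.6280 kg
Substrate = Total_raw * (1 - loss/100) = 2245.6280 * (1 - 19.1560/100) = 1815.4555 kg
Lime = Substrate * pct / 100 = 1815.4555 * 6.4820 / 100 = 117.6778 kg


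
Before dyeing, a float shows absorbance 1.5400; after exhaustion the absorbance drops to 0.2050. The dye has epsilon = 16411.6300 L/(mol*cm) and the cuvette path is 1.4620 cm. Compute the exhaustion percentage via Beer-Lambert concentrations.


c_initial = A_i / (epsilon * l) = 1.5400 / (16411.6300 * 1.4620) = 6.4183e-05 mol/L
c_final = A_f / (epsilon * l) = 0.2050 / (16411.6300 * 1.4620) = 8.5439e-06 mol/L
Exhaustion = (c_initial - c_final) / c_initial * 100 = (6.4183e-05 - 8.5439e-06) / 6.4183e-05 * 100 = 86.6883 %


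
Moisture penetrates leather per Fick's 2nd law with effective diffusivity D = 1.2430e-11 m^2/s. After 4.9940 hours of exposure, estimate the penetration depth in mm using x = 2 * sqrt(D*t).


t = 4.9940 hr * 3600 = 17978.4000 s
D * t = 1.2430e-11 * 17978.4000 = 2.2347e-07
x = 2 * sqrt(D*t) = 2 * sqrt(2.2347e-07) = 9.4546e-04 m = 0.9455 mm


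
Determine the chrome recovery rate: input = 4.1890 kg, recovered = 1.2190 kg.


Formula: Recovery = recovered / input * 100
Substituting: Recovery = 1.2190 / 4.1890 * 100
Result: 29.1000 %


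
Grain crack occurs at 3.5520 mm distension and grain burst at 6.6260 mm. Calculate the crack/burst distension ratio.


Formula: Ratio = crack / burst
Substituting: Ratio = 3.5520 / 6.6260
Result: 0.5361


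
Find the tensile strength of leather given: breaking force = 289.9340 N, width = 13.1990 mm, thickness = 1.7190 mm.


Formula: TS = force / (width * thickness)
Substituting: TS = 289.9340 / (13.1990 * 1.7190)
Result: 12.7786 N/mm^2


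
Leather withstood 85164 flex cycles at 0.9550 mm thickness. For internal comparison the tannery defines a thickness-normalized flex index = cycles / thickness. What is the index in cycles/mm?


Formula: Index = cycles / thickness
Substituting: Index = 85164 / 0.9550
Result: 89176.9634 cycles/mm


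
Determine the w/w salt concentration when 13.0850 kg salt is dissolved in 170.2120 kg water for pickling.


Formula: Conc = salt / (water + salt) * 100
Substituting: Conc = 13.0850 / (170.2120 + 13.0850) * 100
Result: 7.1387 %


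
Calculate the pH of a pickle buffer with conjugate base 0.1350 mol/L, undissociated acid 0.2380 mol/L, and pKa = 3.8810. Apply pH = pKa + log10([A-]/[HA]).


ratio = [A-] / [HA] = 0.1350 / 0.2380 = 0.5672
log10(ratio) = -0.2462
pH = pKa + log10(ratio) = 3.8810 - 0.2462 = 3.6348


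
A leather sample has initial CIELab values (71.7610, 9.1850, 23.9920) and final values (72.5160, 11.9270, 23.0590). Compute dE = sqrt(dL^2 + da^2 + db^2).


dL = 0.7550, da = 2.7420, db = -0.9330
dE = sqrt(0.7550^2 + 2.7420^2 + (-0.9330)^2) = 2.9932


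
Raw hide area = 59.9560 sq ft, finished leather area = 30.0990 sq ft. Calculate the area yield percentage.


Formula: Yield = finished / raw * 100
Substituting: Yield = 30.0990 / 59.9560 * 100
Result: 50.2018 %


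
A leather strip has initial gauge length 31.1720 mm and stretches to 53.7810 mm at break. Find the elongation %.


Formula: Elongation = (Lf - L0) / L0 * 100
Substituting: Elongation = (53.7810 - 31.1720) / 31.1720 * 100
Result: 72.5298 %


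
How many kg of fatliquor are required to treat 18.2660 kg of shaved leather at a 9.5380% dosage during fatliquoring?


Formula: Fat = substrate * pct / 100
Substituting: Fat = 18.2660 * 9.5380 / 100
Result: 1.7422 kg


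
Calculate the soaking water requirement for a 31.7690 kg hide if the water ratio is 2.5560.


Formula: Water = hide_weight * ratio
Substituting: Water = 31.7690 * 2.5560
Result: 81.2016 kg


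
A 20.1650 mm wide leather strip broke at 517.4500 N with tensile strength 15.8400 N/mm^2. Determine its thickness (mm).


Formula: t = F / (TS * w)
Substituting: t = 517.4500 / (15.8400 * 20.1650)
Result: 1.6200 mm


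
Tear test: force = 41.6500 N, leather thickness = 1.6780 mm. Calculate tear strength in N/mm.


Formula: Tear strength = force / thickness
Substituting: Tear strength = 41.6500 / 1.6780
Result: 24.8212 N/mm


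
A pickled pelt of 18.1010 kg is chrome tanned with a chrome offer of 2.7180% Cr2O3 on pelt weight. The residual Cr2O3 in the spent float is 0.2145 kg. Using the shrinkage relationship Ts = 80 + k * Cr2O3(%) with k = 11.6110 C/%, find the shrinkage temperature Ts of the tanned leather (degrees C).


Offered = pelt * offer_pct / 100 = 18.1010 * 2.7180 / 100 = 0.4920 kg
Uptake = offered - residual = 0.4920 - 0.2145 = 0.2775 kg
Cr2O3% on pelt = uptake / pelt * 100 = 0.2775 / 18.1010 * 100 = 1.5330 %
Ts = 80 + k * Cr2O3% = 80 + 11.6110 * 1.5330 = 97.7995 C


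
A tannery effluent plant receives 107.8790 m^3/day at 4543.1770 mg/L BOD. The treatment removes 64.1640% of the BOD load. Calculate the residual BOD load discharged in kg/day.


Load_in = volume * conc / 1000 = 107.8790 * 4543.1770 / 1000 = 490.1134 kg/day
Removed = Load_in * eff / 100 = 490.1134 * 64.1640 / 100 = 314.4764 kg/day
Load_out = Load_in - Removed = 490.1134 - 314.4764 = 175.6370 kg/day


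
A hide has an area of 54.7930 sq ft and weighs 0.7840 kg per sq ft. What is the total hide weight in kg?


Formula: Weight = area * weight_per_sqft
Substituting: Weight = 54.7930 * 0.7840
Result: 42.9577 kg


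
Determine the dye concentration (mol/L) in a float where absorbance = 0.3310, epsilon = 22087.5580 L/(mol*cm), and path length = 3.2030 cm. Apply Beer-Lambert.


Formula: c = A / (epsilon * l)
Substituting: c = 0.3310 / (22087.5580 * 3.2030)
Result: 4.6787e-06 mol/L


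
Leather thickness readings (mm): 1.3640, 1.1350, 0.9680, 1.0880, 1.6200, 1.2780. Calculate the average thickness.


Formula: Average = sum / n
Substituting: Average = 7.4530 / 6
Result: 1.2422 mm


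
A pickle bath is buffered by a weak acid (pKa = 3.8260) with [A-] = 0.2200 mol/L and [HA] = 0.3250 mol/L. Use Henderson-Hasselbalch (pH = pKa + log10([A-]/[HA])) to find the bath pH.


ratio = [A-] / [HA] = 0.2200 / 0.3250 = 0.6769
log10(ratio) = -0.1695
pH = pKa + log10(ratio) = 3.8260 - 0.1695 = 3.6565


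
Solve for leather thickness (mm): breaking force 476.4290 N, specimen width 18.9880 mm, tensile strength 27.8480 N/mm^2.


Formula: t = F / (TS * w)
Substituting: t = 476.4290 / (27.8480 * 18.9880)
Result: 0.9010 mm


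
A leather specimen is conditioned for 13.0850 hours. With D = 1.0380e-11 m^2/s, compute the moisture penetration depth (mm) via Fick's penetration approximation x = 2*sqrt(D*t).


t = 13.0850 hr * 3600 = 47106.0000 s
D * t = 1.0380e-11 * 47106.0000 = 4.8896e-07
x = 2 * sqrt(D*t) = 2 * sqrt(4.8896e-07) = 0.00139851 m = 1.3985 mm


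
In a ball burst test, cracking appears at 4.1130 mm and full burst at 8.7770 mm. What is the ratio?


Formula: Ratio = crack / burst
Substituting: Ratio = 4.1130 / 8.7770
Result: 0.4686


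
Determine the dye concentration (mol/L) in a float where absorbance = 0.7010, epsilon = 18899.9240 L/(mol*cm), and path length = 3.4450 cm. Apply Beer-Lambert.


Formula: c = A / (epsilon * l)
Substituting: c = 0.7010 / (18899.9240 * 3.4450)
Result: 1.0766e-05 mol/L


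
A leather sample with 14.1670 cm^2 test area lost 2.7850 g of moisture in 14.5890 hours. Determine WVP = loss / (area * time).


Formula: WVP = loss / (area * time)
Substituting: WVP = 2.7850 / (14.1670 * 14.5890)
Result: 0.0134748 g/(cm^2*hr)


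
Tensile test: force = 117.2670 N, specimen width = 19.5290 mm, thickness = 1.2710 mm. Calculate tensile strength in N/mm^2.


Formula: TS = force / (width * thickness)
Substituting: TS = 117.2670 / (19.5290 * 1.2710)
Result: 4.7244 N/mm^2


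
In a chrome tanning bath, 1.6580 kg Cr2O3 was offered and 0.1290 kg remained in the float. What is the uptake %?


Formula: Uptake = (offered - residual) / offered * 100
Substituting: Uptake = (1.6580 - 0.1290) / 1.6580 * 100
Result: 92.2195 %


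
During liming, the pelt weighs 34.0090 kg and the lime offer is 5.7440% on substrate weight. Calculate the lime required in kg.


Formula: Lime = substrate * pct / 100
Substituting: Lime = 34.0090 * 5.7440 / 100
Result: 1.9535 kg


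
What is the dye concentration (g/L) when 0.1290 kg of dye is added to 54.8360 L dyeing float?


Formula: Conc = dye_mass(kg) / volume(L) * 1000
Substituting: Conc = 0.1290 / 54.8360 * 1000
Result: 2.3525 g/L


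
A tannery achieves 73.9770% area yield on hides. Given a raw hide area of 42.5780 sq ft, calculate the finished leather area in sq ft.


Formula: finished = raw * yield / 100
Substituting: finished = 42.5780 * 73.9770 / 100
Result: 31.4979 sq ft


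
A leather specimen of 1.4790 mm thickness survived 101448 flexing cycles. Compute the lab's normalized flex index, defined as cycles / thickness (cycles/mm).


Formula: Index = cycles / thickness
Substituting: Index = 101448 / 1.4790
Result: 68592.2921 cycles/mm


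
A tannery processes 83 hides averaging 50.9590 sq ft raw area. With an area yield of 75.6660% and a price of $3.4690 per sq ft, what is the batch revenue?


Raw_total = N * avg_area = 83 * 50.9590 = 4229.5970 sq ft
Finished = Raw_total * yield / 100 = 4229.5970 * 75.6660 / 100 = 3200.3669 sq ft
Value = Finished * price = 3200.3669 * 3.4690 = 11102.0727 $


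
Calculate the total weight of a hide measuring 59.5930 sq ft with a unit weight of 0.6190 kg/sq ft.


Formula: Weight = area * weight_per_sqft
Substituting: Weight = 59.5930 * 0.6190
Result: 36.8881 kg


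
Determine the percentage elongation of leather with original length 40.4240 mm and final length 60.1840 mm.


Formula: Elongation = (Lf - L0) / L0 * 100
Substituting: Elongation = (60.1840 - 40.4240) / 40.4240 * 100
Result: 48.8819 %


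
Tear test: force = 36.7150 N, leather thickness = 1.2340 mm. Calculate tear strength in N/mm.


Formula: Tear strength = force / thickness
Substituting: Tear strength = 36.7150 / 1.2340
Result: 29.7528 N/mm


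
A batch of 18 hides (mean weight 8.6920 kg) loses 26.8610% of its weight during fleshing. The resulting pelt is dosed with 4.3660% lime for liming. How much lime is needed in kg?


Total_raw = N * avg_wt = 18 * 8.6920 = 156.4560 kg
Substrate = Total_raw * (1 - loss/100) = 156.4560 * (1 - 26.8610/100) = 114.4304 kg
Lime = Substrate * pct / 100 = 114.4304 * 4.3660 / 100 = 4.9960 kg


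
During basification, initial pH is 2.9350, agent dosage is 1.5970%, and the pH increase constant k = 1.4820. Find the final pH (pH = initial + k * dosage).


Formula: pH_final = pH_initial + k * base_pct
Substituting: pH_final = 2.9350 + 1.4820 * 1.5970
Result: 5.3018


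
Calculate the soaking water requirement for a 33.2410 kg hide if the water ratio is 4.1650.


Formula: Water = hide_weight * ratio
Substituting: Water = 33.2410 * 4.1650
Result: 138.4488 kg


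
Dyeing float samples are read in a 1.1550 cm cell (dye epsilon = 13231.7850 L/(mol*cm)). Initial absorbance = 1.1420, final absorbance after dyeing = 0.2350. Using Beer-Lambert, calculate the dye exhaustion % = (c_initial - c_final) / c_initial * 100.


c_initial = A_i / (epsilon * l) = 1.1420 / (13231.7850 * 1.1550) = 7.4725e-05 mol/L
c_final = A_f / (epsilon * l) = 0.2350 / (13231.7850 * 1.1550) = 1.5377e-05 mol/L
Exhaustion = (c_initial - c_final) / c_initial * 100 = (7.4725e-05 - 1.5377e-05) / 7.4725e-05 * 100 = 79.4221 %


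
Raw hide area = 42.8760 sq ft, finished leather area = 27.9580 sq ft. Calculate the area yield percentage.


Formula: Yield = finished / raw * 100
Substituting: Yield = 27.9580 / 42.8760 * 100
Result: 65.2066 %


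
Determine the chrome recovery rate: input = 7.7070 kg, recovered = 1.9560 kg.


Formula: Recovery = recovered / input * 100
Substituting: Recovery = 1.9560 / 7.7070 * 100
Result: 25.3795 %


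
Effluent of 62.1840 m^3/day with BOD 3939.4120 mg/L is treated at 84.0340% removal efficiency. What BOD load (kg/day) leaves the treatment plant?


Load_in = volume * conc / 1000 = 62.1840 * 3939.4120 / 1000 = 244.9684 kg/day
Removed = Load_in * eff / 100 = 244.9684 * 84.0340 / 100 = 205.8567 kg/day
Load_out = Load_in - Removed = 244.9684 - 205.8567 = 39.1117 kg/day


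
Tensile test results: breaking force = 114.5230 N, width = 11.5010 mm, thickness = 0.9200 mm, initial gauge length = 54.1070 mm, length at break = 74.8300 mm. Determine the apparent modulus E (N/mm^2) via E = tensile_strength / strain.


TS = F / (w * t) = 114.5230 / (11.5010 * 0.9200) = 10.8235 N/mm^2
strain = (Lf - L0) / L0 = (74.8300 - 54.1070) / 54.1070 = 0.3830
E = TS / strain = 10.8235 / 0.3830 = 28.2599 N/mm^2


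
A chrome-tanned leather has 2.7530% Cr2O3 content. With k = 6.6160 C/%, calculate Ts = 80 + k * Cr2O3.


Formula: Ts = 80 + k * Cr2O3
Substituting: Ts = 80 + 6.6160 * 2.7530
Result: 98.2138 C


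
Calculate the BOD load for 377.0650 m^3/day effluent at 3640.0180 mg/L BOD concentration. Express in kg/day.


Formula: BOD_load = volume * conc / 1000
Substituting: BOD_load = 377.0650 * 3640.0180 / 1000
Result: 1372.5234 kg/day


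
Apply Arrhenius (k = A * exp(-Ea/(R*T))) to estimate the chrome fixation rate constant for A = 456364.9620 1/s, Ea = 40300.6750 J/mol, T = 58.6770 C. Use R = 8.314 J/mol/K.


T_K = T_C + 273.15 = 58.6770 + 273.15 = 331.8270 K
exponent = -Ea / (R * T_K) = -40300.6750 / (8.314 * 331.8270) = -14.6080
k = A * exp(exponent) = 456364.9620 * exp(-14.6080) = 0.2066 1/s


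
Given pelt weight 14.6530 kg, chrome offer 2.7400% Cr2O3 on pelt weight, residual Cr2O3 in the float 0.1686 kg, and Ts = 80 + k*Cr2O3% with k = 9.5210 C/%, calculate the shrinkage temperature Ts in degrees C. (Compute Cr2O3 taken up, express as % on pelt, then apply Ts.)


Offered = pelt * offer_pct / 100 = 14.6530 * 2.7400 / 100 = 0.4015 kg
Uptake = offered - residual = 0.4015 - 0.1686 = 0.2329 kg
Cr2O3% on pelt = uptake / pelt * 100 = 0.2329 / 14.6530 * 100 = 1.5894 %
Ts = 80 + k * Cr2O3% = 80 + 9.5210 * 1.5894 = 95.1325 C


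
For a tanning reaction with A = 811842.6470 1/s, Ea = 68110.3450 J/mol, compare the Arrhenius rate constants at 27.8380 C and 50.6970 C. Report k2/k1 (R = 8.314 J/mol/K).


T1 = 27.8380 + 273.15 = 300.9880 K; T2 = 50.6970 + 273.15 = 323.8470 K
k1 = A * exp(-Ea/(R*T1)) = 811842.6470 * exp(-68110.3450/(8.314*300.9880)) = 1.2272e-06 1/s
k2 = A * exp(-Ea/(R*T2)) = 811842.6470 * exp(-68110.3450/(8.314*323.8470)) = 8.3805e-06 1/s
k2/k1 = 8.3805e-06 / 1.2272e-06 = 6.8291


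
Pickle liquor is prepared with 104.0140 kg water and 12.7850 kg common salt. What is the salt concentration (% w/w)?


Formula: Conc = salt / (water + salt) * 100
Substituting: Conc = 12.7850 / (104.0140 + 12.7850) * 100
Result: 10.9462 %


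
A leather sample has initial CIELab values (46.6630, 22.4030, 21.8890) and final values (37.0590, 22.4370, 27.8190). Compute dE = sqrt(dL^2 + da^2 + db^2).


dL = -9.6040, da = 0.034, db = 5.9300
dE = sqrt((-9.6040)^2 + 0.034^2 + 5.9300^2) = 11.2873


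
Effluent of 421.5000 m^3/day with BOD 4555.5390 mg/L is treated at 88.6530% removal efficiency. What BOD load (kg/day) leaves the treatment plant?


Load_in = volume * conc / 1000 = 421.5000 * 4555.5390 / 1000 = 1920.1597 kg/day
Removed = Load_in * eff / 100 = 1920.1597 * 88.6530 / 100 = 1702.2792 kg/day
Load_out = Load_in - Removed = 1920.1597 - 1702.2792 = 217.8805 kg/day


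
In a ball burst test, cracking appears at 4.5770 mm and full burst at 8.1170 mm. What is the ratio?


Formula: Ratio = crack / burst
Substituting: Ratio = 4.5770 / 8.1170
Result: 0.5639


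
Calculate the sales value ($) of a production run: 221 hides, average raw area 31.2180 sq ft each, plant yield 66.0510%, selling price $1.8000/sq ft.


Raw_total = N * avg_area = 221 * 31.2180 = 6899.1780 sq ft
Finished = Raw_total * yield / 100 = 6899.1780 * 66.0510 / 100 = 4556.9761 sq ft
Value = Finished * price = 4556.9761 * 1.8000 = 8202.5569 $


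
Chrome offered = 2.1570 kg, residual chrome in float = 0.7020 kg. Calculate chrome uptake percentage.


Formula: Uptake = (offered - residual) / offered * 100
Substituting: Uptake = (2.1570 - 0.7020) / 2.1570 * 100
Result: 67.4548 %


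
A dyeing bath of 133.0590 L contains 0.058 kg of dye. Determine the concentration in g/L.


Formula: Conc = dye_mass(kg) / volume(L) * 1000
Substituting: Conc = 0.058 / 133.0590 * 1000
Result: 0.4359 g/L


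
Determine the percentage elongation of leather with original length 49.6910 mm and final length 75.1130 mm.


Formula: Elongation = (Lf - L0) / L0 * 100
Substituting: Elongation = (75.1130 - 49.6910) / 49.6910 * 100
Result: 51.1602 %


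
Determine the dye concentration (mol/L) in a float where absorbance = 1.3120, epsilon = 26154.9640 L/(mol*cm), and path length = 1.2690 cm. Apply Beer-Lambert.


Formula: c = A / (epsilon * l)
Substituting: c = 1.3120 / (26154.9640 * 1.2690)
Result: 3.9529e-05 mol/L


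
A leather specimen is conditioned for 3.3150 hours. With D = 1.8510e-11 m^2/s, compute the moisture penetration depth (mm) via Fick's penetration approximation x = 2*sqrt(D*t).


t = 3.3150 hr * 3600 = 11934.0000 s
D * t = 1.8510e-11 * 11934.0000 = 2.2090e-07
x = 2 * sqrt(D*t) = 2 * sqrt(2.2090e-07) = 9.4000e-04 m = 0.9400 mm


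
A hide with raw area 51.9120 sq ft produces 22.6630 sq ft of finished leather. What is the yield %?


Formula: Yield = finished / raw * 100
Substituting: Yield = 22.6630 / 51.9120 * 100
Result: 43.6566 %


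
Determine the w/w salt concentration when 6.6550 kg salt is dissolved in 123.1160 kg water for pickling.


Formula: Conc = salt / (water + salt) * 100
Substituting: Conc = 6.6550 / (123.1160 + 6.6550) * 100
Result: 5.1283 %


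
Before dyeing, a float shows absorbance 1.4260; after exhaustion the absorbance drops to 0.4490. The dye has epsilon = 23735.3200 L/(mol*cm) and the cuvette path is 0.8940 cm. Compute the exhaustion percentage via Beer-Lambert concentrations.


c_initial = A_i / (epsilon * l) = 1.4260 / (23735.3200 * 0.8940) = 6.7203e-05 mol/L
c_final = A_f / (epsilon * l) = 0.4490 / (23735.3200 * 0.8940) = 2.1160e-05 mol/L
Exhaustion = (c_initial - c_final) / c_initial * 100 = (6.7203e-05 - 2.1160e-05) / 6.7203e-05 * 100 = 68.5133 %


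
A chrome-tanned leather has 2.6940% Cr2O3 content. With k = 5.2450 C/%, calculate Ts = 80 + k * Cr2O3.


Formula: Ts = 80 + k * Cr2O3
Substituting: Ts = 80 + 5.2450 * 2.6940
Result: 94.1300 C


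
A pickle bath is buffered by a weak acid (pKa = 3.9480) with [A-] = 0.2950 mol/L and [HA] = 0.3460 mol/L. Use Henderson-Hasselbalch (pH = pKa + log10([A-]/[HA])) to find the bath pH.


ratio = [A-] / [HA] = 0.2950 / 0.3460 = 0.8526
log10(ratio) = -0.0692541
pH = pKa + log10(ratio) = 3.9480 - 0.0692541 = 3.8787


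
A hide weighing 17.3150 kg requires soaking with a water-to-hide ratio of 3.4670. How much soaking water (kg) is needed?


Formula: Water = hide_weight * ratio
Substituting: Water = 17.3150 * 3.4670
Result: 60.0311 kg


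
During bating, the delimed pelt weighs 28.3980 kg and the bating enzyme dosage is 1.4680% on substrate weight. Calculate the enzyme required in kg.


Formula: Enzyme = substrate * pct / 100
Substituting: Enzyme = 28.3980 * 1.4680 / 100
Result: 0.4169 kg


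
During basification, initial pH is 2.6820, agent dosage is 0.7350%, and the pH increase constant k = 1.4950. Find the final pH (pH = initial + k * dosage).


Formula: pH_final = pH_initial + k * base_pct
Substituting: pH_final = 2.6820 + 1.4950 * 0.7350
Result: 3.7808


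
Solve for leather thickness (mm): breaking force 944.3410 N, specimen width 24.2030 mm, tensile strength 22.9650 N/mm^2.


Formula: t = F / (TS * w)
Substituting: t = 944.3410 / (22.9650 * 24.2030)
Result: 1.6990 mm


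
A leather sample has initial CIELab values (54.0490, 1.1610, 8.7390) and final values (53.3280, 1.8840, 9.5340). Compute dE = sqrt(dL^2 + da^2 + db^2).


dL = -0.7210, da = 0.7230, db = 0.7950
dE = sqrt((-0.7210)^2 + 0.7230^2 + 0.7950^2) = 1.2941


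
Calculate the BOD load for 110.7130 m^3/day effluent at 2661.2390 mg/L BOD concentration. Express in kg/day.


Formula: BOD_load = volume * conc / 1000
Substituting: BOD_load = 110.7130 * 2661.2390 / 1000
Result: 294.6338 kg/day


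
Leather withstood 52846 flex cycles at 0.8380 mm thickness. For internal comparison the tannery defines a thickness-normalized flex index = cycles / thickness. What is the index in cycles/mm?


Formula: Index = cycles / thickness
Substituting: Index = 52846 / 0.8380
Result: 63062.0525 cycles/mm


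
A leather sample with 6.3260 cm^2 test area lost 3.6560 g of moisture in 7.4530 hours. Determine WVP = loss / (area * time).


Formula: WVP = loss / (area * time)
Substituting: WVP = 3.6560 / (6.3260 * 7.4530)
Result: 0.0775436 g/(cm^2*hr)


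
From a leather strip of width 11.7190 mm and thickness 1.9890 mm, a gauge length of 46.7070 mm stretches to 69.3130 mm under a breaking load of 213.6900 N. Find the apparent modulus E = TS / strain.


TS = F / (w * t) = 213.6900 / (11.7190 * 1.9890) = 9.1677 N/mm^2
strain = (Lf - L0) / L0 = (69.3130 - 46.7070) / 46.7070 = 0.4840
E = TS / strain = 9.1677 / 0.4840 = 18.9416 N/mm^2


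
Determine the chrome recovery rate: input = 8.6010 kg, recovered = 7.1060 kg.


Formula: Recovery = recovered / input * 100
Substituting: Recovery = 7.1060 / 8.6010 * 100
Result: 82.6183 %


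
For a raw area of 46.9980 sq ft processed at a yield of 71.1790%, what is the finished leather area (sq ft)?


Formula: finished = raw * yield / 100
Substituting: finished = 46.9980 * 71.1790 / 100
Result: 33.4527 sq ft


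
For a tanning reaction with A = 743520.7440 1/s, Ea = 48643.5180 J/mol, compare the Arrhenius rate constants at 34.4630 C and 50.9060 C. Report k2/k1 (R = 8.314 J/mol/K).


T1 = 34.4630 + 273.15 = 307.6130 K; T2 = 50.9060 + 273.15 = 324.0560 K
k1 = A * exp(-Ea/(R*T1)) = 743520.7440 * exp(-48643.5180/(8.314*307.6130)) = 0.00408335 1/s
k2 = A * exp(-Ea/(R*T2)) = 743520.7440 * exp(-48643.5180/(8.314*324.0560)) = 0.010719 1/s
k2/k1 = 0.010719 / 0.00408335 = 2.6250


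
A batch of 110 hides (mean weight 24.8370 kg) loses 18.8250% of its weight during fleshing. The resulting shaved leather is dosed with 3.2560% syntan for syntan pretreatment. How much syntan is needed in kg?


Total_raw = N * avg_wt = 110 * 24.8370 = 2732.0700 kg
Substrate = Total_raw * (1 - loss/100) = 2732.0700 * (1 - 18.8250/100) = 2217.7578 kg
Syntan = Substrate * pct / 100 = 2217.7578 * 3.2560 / 100 = 72.2102 kg


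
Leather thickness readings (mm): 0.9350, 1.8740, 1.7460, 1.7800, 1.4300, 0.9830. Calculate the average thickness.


Formula: Average = sum / n
Substituting: Average = 8.7480 / 6
Result: 1.4580 mm


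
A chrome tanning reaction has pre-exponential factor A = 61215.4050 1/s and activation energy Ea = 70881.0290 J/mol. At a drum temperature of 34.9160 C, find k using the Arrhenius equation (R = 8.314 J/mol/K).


T_K = T_C + 273.15 = 34.9160 + 273.15 = 308.0660 K
exponent = -Ea / (R * T_K) = -70881.0290 / (8.314 * 308.0660) = -27.6743
k = A * exp(exponent) = 61215.4050 * exp(-27.6743) = 5.8624e-08 1/s


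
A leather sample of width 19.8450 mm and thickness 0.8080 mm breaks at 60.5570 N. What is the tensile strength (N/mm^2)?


Formula: TS = force / (width * thickness)
Substituting: TS = 60.5570 / (19.8450 * 0.8080)
Result: 3.7766 N/mm^2


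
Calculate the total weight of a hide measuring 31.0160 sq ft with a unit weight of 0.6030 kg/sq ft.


Formula: Weight = area * weight_per_sqft
Substituting: Weight = 31.0160 * 0.6030
Result: 18.7026 kg


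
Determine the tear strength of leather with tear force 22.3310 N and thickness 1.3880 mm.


Formula: Tear strength = force / thickness
Substituting: Tear strength = 22.3310 / 1.3880
Result: 16.0886 N/mm


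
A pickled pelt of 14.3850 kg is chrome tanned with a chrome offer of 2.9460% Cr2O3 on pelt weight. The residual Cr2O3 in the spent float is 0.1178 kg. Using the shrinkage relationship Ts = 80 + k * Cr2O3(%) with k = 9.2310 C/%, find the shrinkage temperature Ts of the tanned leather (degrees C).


Offered = pelt * offer_pct / 100 = 14.3850 * 2.9460 / 100 = 0.4238 kg
Uptake = offered - residual = 0.4238 - 0.1178 = 0.3060 kg
Cr2O3% on pelt = uptake / pelt * 100 = 0.3060 / 14.3850 * 100 = 2.1271 %
Ts = 80 + k * Cr2O3% = 80 + 9.2310 * 2.1271 = 99.6352 C


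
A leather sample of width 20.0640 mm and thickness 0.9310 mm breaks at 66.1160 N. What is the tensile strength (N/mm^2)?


Formula: TS = force / (width * thickness)
Substituting: TS = 66.1160 / (20.0640 * 0.9310)
Result: 3.5395 N/mm^2


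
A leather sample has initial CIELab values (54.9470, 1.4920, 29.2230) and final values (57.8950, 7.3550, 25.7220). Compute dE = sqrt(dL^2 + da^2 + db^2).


dL = 2.9480, da = 5.8630, db = -3.5010
dE = sqrt(2.9480^2 + 5.8630^2 + (-3.5010)^2) = 7.4379


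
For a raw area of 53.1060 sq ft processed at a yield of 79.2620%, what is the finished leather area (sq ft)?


Formula: finished = raw * yield / 100
Substituting: finished = 53.1060 * 79.2620 / 100
Result: 42.0929 sq ft


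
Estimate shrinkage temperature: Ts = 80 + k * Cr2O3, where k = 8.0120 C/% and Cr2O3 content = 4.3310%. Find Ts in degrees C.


Formula: Ts = 80 + k * Cr2O3
Substituting: Ts = 80 + 8.0120 * 4.3310
Result: 114.7000 C


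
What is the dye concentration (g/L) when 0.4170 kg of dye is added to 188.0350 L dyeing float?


Formula: Conc = dye_mass(kg) / volume(L) * 1000
Substituting: Conc = 0.4170 / 188.0350 * 1000
Result: 2.2177 g/L


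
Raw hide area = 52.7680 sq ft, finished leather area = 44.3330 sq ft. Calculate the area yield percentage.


Formula: Yield = finished / raw * 100
Substituting: Yield = 44.3330 / 52.7680 * 100
Result: 84.0149 %


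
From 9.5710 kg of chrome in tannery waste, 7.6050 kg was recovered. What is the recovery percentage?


Formula: Recovery = recovered / input * 100
Substituting: Recovery = 7.6050 / 9.5710 * 100
Result: 79.4588 %


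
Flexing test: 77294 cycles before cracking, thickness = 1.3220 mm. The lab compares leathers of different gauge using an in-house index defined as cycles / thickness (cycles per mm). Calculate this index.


Formula: Index = cycles / thickness
Substituting: Index = 77294 / 1.3220
Result: 58467.4735 cycles/mm


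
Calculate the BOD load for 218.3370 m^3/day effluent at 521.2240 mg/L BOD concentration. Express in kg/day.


Formula: BOD_load = volume * conc / 1000
Substituting: BOD_load = 218.3370 * 521.2240 / 1000
Result: 113.8025 kg/day


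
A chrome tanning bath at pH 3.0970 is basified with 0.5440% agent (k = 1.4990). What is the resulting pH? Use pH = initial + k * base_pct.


Formula: pH_final = pH_initial + k * base_pct
Substituting: pH_final = 3.0970 + 1.4990 * 0.5440
Result: 3.9125


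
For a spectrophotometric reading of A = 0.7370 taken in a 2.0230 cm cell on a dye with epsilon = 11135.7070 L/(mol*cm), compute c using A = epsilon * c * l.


Formula: c = A / (epsilon * l)
Substituting: c = 0.7370 / (11135.7070 * 2.0230)
Result: 3.2716e-05 mol/L


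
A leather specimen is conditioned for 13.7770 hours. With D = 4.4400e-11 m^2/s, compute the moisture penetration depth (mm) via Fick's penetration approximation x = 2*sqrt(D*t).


t = 13.7770 hr * 3600 = 49597.2000 s
D * t = 4.4400e-11 * 49597.2000 = 2.2021e-06
x = 2 * sqrt(D*t) = 2 * sqrt(2.2021e-06) = 0.00296791 m = 2.9679 mm


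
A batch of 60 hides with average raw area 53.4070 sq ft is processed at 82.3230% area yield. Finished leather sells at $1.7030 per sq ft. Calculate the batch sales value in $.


Raw_total = N * avg_area = 60 * 53.4070 = 3204.4200 sq ft
Finished = Raw_total * yield / 100 = 3204.4200 * 82.3230 / 100 = 2637.9747 sq ft
Value = Finished * price = 2637.9747 * 1.7030 = 4492.4709 $


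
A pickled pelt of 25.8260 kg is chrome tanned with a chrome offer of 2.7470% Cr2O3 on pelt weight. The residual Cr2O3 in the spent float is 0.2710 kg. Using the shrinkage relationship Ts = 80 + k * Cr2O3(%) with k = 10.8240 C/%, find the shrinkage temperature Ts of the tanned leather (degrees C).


Offered = pelt * offer_pct / 100 = 25.8260 * 2.7470 / 100 = 0.7094 kg
Uptake = offered - residual = 0.7094 - 0.2710 = 0.4384 kg
Cr2O3% on pelt = uptake / pelt * 100 = 0.4384 / 25.8260 * 100 = 1.6977 %
Ts = 80 + k * Cr2O3% = 80 + 10.8240 * 1.6977 = 98.3756 C


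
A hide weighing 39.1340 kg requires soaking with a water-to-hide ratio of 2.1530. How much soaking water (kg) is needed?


Formula: Water = hide_weight * ratio
Substituting: Water = 39.1340 * 2.1530
Result: 84.2555 kg


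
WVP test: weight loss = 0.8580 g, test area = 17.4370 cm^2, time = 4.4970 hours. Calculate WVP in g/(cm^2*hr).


Formula: WVP = loss / (area * time)
Substituting: WVP = 0.8580 / (17.4370 * 4.4970)
Result: 0.0109419 g/(cm^2*hr)


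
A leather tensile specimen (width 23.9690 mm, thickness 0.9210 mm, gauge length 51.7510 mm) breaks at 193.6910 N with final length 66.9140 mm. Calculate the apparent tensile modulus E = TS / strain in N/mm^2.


TS = F / (w * t) = 193.6910 / (23.9690 * 0.9210) = 8.7740 N/mm^2
strain = (Lf - L0) / L0 = (66.9140 - 51.7510) / 51.7510 = 0.2930
E = TS / strain = 8.7740 / 0.2930 = 29.9456 N/mm^2


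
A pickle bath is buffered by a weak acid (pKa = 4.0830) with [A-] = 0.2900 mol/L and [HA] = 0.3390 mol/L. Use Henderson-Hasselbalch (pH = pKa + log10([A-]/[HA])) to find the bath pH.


ratio = [A-] / [HA] = 0.2900 / 0.3390 = 0.8555
log10(ratio) = -0.0678017
pH = pKa + log10(ratio) = 4.0830 - 0.0678017 = 4.0152


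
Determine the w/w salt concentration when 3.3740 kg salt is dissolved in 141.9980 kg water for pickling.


Formula: Conc = salt / (water + salt) * 100
Substituting: Conc = 3.3740 / (141.9980 + 3.3740) * 100
Result: 2.3209 %


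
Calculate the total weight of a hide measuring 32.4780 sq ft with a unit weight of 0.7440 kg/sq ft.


Formula: Weight = area * weight_per_sqft
Substituting: Weight = 32.4780 * 0.7440
Result: 24.1636 kg


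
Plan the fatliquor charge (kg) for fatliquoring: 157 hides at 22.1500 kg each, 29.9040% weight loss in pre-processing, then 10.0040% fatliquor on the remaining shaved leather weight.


Total_raw = N * avg_wt = 157 * 22.1500 = 3477.5500 kg
Substrate = Total_raw * (1 - loss/100) = 3477.5500 * (1 - 29.9040/100) = 2437.6234 kg
Fat = Substrate * pct / 100 = 2437.6234 * 10.0040 / 100 = 243.8598 kg


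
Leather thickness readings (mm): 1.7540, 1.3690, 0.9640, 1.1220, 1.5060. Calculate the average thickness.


Formula: Average = sum / n
Substituting: Average = 6.7150 / 5
Result: 1.3430 mm


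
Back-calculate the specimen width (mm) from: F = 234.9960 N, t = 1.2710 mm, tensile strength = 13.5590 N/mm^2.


Formula: w = F / (TS * t)
Substituting: w = 234.9960 / (13.5590 * 1.2710)
Result: 13.6360 mm


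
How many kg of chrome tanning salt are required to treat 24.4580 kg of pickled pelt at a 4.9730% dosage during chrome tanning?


Formula: Chrome = substrate * pct / 100
Substituting: Chrome = 24.4580 * 4.9730 / 100
Result: 1.2163 kg


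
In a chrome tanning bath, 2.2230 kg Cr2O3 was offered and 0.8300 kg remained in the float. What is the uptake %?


Formula: Uptake = (offered - residual) / offered * 100
Substituting: Uptake = (2.2230 - 0.8300) / 2.2230 * 100
Result: 62.6631 %


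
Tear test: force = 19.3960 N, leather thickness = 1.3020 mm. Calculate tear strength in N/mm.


Formula: Tear strength = force / thickness
Substituting: Tear strength = 19.3960 / 1.3020
Result: 14.8971 N/mm


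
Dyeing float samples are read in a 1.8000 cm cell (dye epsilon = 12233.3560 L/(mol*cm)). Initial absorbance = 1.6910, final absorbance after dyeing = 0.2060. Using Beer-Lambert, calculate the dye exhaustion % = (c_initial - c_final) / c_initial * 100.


c_initial = A_i / (epsilon * l) = 1.6910 / (12233.3560 * 1.8000) = 7.6794e-05 mol/L
c_final = A_f / (epsilon * l) = 0.2060 / (12233.3560 * 1.8000) = 9.3551e-06 mol/L
Exhaustion = (c_initial - c_final) / c_initial * 100 = (7.6794e-05 - 9.3551e-06) / 7.6794e-05 * 100 = 87.8179 %


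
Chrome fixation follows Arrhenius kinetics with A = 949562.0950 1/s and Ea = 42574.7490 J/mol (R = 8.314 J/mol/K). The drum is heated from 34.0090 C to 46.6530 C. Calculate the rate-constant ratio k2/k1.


T1 = 34.0090 + 273.15 = 307.1590 K; T2 = 46.6530 + 273.15 = 319.8030 K
k1 = A * exp(-Ea/(R*T1)) = 949562.0950 * exp(-42574.7490/(8.314*307.1590)) = 0.0545901 1/s
k2 = A * exp(-Ea/(R*T2)) = 949562.0950 * exp(-42574.7490/(8.314*319.8030)) = 0.1055 1/s
k2/k1 = 0.1055 / 0.0545901 = 1.9331


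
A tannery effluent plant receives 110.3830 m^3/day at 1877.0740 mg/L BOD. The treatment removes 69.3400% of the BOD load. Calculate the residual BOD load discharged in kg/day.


Load_in = volume * conc / 1000 = 110.3830 * 1877.0740 / 1000 = 207.1971 kg/day
Removed = Load_in * eff / 100 = 207.1971 * 69.3400 / 100 = 143.6704 kg/day
Load_out = Load_in - Removed = 207.1971 - 143.6704 = 63.5266 kg/day


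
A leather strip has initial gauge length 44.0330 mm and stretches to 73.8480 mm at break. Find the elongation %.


Formula: Elongation = (Lf - L0) / L0 * 100
Substituting: Elongation = (73.8480 - 44.0330) / 44.0330 * 100
Result: 67.7106 %


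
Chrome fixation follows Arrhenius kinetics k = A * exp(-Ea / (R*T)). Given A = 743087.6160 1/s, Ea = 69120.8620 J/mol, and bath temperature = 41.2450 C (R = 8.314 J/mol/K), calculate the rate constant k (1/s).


T_K = T_C + 273.15 = 41.2450 + 273.15 = 314.3950 K
exponent = -Ea / (R * T_K) = -69120.8620 / (8.314 * 314.3950) = -26.4438
k = A * exp(exponent) = 743087.6160 * exp(-26.4438) = 2.4359e-06 1/s


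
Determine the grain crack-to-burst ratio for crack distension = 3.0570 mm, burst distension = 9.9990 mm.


Formula: Ratio = crack / burst
Substituting: Ratio = 3.0570 / 9.9990
Result: 0.3057


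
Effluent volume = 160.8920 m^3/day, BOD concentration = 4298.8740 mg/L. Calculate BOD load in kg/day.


Formula: BOD_load = volume * conc / 1000
Substituting: BOD_load = 160.8920 * 4298.8740 / 1000
Result: 691.6544 kg/day


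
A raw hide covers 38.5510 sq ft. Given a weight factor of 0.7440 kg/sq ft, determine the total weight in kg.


Formula: Weight = area * weight_per_sqft
Substituting: Weight = 38.5510 * 0.7440
Result: 28.6819 kg


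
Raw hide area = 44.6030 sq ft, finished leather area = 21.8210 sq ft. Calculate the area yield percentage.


Formula: Yield = finished / raw * 100
Substituting: Yield = 21.8210 / 44.6030 * 100
Result: 48.9227 %


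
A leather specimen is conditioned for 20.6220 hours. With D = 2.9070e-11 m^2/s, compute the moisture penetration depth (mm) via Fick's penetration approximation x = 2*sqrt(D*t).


t = 20.6220 hr * 3600 = 74239.2000 s
D * t = 2.9070e-11 * 74239.2000 = 2.1581e-06
x = 2 * sqrt(D*t) = 2 * sqrt(2.1581e-06) = 0.00293812 m = 2.9381 mm


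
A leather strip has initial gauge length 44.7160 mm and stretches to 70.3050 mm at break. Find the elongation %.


Formula: Elongation = (Lf - L0) / L0 * 100
Substituting: Elongation = (70.3050 - 44.7160) / 44.7160 * 100
Result: 57.2256 %


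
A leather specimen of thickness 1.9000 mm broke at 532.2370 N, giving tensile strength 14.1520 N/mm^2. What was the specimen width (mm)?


Formula: w = F / (TS * t)
Substituting: w = 532.2370 / (14.1520 * 1.9000)
Result: 19.7940 mm


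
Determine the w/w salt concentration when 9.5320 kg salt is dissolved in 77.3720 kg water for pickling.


Formula: Conc = salt / (water + salt) * 100
Substituting: Conc = 9.5320 / (77.3720 + 9.5320) * 100
Result: 10.9684 %


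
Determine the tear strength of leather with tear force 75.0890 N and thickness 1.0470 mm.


Formula: Tear strength = force / thickness
Substituting: Tear strength = 75.0890 / 1.0470
Result: 71.7182 N/mm


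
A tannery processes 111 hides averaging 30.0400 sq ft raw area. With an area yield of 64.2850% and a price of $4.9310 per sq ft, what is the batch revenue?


Raw_total = N * avg_area = 111 * 30.0400 = 3334.4400 sq ft
Finished = Raw_total * yield / 100 = 3334.4400 * 64.2850 / 100 = 2143.5448 sq ft
Value = Finished * price = 2143.5448 * 4.9310 = 10569.8192 $
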